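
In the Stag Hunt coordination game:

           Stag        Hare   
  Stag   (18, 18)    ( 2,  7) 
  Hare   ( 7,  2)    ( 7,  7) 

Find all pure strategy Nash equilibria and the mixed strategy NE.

Pure NE: (Stag, Stag) and (Hare, Hare); Mixed NE: p = 0.3125, q = 0.3125

Work:
Check pure NE:
(Stag, Stag): (18, 18) - no unilateral deviation beneficial
(Hare, Hare): (7, 7) - no unilateral deviation beneficial
Mixed NE: P1 plays Stag with p = 0.3125, P2 plays Stag with q = 0.3125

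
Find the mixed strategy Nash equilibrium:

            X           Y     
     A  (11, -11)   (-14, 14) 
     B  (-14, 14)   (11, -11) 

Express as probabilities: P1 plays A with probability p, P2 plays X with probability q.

p = 0.5, q = 0.5

Work:
Find probabilities that make opponent indifferent:
P2 chooses q to make P1 indifferent between A and B
P1 chooses p to make P2 indifferent between X and Y
Mixed NE: P1 plays (A: 0.5, B: 0.5), P2 plays (X: 0.5, Y: 0.5)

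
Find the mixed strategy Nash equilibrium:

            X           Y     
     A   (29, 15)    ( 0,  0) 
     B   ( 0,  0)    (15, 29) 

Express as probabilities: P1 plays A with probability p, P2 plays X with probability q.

p = 0.6591, q = 0.3409

Work:
Find probabilities that make opponent indifferent:
P2 chooses q to make P1 indifferent between A and B
P1 chooses p to make P2 indifferent between X and Y
Mixed NE: P1 plays (A: 0.6591, B: 0.3409), P2 plays (X: 0.3409, Y: 0.6591)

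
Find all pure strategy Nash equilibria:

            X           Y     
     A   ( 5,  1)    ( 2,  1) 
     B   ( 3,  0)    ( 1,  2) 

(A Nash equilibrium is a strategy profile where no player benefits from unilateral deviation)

Nash equilibrium: (A, X), (A, Y)

Work:
Best responses:
  P1 vs X: payoffs [5, 3] → best response A (payoff 5)
  P1 vs Y: payoffs [2, 1] → best response A (payoff 2)
  P2 vs A: payoffs [1, 1] → best response X/Y (payoff 1)
  P2 vs B: payoffs [0, 2] → best response Y (payoff 2)
Mutual best responses: (A,X), (A,Y) → Nash equilibria.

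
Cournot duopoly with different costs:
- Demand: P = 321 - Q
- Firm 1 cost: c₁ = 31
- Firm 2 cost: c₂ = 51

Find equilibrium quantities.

q₁* = 103.33, q₂* = 83.33

Work:
Reaction: q₁ = (321 - 31 - q₂)/2
Reaction: q₂ = (321 - 51 - q₁)/2
Solve simultaneously:
q₁* = (321 - 2×31 + 51)/3 = 103.33
q₂* = (321 - 2×51 + 31)/3 = 83.33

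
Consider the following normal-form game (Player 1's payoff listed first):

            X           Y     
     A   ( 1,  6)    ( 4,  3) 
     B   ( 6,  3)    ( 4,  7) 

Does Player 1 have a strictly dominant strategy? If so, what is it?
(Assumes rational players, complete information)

No strictly dominant strategy exists for Player 1

Work:
A strategy strictly dominates another if it gives a strictly higher payoff against every opponent action. Compare each pair of P1's strategies column-by-column:
  A vs B: [1 vs 6, 4 vs 4] → A does not strictly dominate B (column X: 1 ≤ 6)
  B vs A: [6 vs 1, 4 vs 4] → B does not strictly dominate A (column Y: 4 ≤ 4)
No single strategy strictly dominates all others → no strictly dominant strategy.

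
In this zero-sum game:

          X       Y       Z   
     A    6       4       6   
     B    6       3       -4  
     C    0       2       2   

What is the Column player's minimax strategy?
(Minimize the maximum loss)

Column should play Y, value = 4

Work:
Column player minimizes Row's maximum payoff:
Column X: max payoff to Row = 6
Column Y: max payoff to Row = 4
Column Z: max payoff to Row = 6
Minimum is 4, achieved by column Y.
Minimax strategy: Y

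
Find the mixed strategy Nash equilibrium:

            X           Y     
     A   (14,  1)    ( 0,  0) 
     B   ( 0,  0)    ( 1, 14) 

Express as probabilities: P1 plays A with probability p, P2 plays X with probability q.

p = 0.9333, q = 0.0667

Work:
Find probabilities that make opponent indifferent:
P2 chooses q to make P1 indifferent between A and B
P1 chooses p to make P2 indifferent between X and Y
Mixed NE: P1 plays (A: 0.9333, B: 0.0667), P2 plays (X: 0.0667, Y: 0.9333)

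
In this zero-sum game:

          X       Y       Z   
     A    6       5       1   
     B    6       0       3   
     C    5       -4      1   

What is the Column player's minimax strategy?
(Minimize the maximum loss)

Column should play Z, value = 3

Work:
Column player minimizes Row's maximum payoff:
Column X: max payoff to Row = 6
Column Y: max payoff to Row = 5
Column Z: max payoff to Row = 3
Minimum is 3, achieved by column Z.
Minimax strategy: Z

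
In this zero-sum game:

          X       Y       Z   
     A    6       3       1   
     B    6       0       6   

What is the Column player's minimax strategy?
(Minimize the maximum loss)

Column should play Y, value = 3

Work:
Column player minimizes Row's maximum payoff:
Column X: max payoff to Row = 6
Column Y: max payoff to Row = 3
Column Z: max payoff to Row = 6
Minimum is 3, achieved by column Y.
Minimax strategy: Y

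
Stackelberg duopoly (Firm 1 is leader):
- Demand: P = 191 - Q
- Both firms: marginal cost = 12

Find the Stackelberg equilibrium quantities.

q₁* (leader) = 89.5, q₂* (follower) = 44.75

Work:
Follower's reaction: q₂ = (a - c - q₁)/2
Leader substitutes: π₁ = q₁·(a - q₁ - (a-c-q₁)/2 - c)
FOC: q₁* = (191 - 12)/2 = 89.50
Then: q₂* = (191 - 12 - 89.5)/2 = 44.75
Leader has first-mover advantage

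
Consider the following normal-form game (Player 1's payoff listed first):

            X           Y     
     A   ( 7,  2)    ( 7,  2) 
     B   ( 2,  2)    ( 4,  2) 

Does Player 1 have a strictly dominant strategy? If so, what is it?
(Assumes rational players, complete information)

Yes, Player 1's strictly dominant strategy is A

Work:
A strategy strictly dominates another if it gives a strictly higher payoff against every opponent action. Compare each pair of P1's strategies column-by-column:
  A vs B: [7 vs 2, 7 vs 4] → A strictly dominates B
  B vs A: [2 vs 7, 4 vs 7] → B does not strictly dominate A (column X: 2 ≤ 7)
A strictly dominates every other strategy → strictly dominant.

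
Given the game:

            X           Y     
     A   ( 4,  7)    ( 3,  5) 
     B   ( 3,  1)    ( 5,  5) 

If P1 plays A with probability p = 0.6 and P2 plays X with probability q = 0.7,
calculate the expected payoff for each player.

E[P1] = 3.66, E[P2] = 4.72

Work:
E[P1] = p·q·π₁(A,X) + p·(1-q)·π₁(A,Y) + (1-p)·q·π₁(B,X) + (1-p)·(1-q)·π₁(B,Y)
= 0.6·0.7·4 + 0.6·0.3·3 + 0.4·0.7·3 + 0.4·0.3·5
= 3.66

E[P2] = 4.72 (similar calculation)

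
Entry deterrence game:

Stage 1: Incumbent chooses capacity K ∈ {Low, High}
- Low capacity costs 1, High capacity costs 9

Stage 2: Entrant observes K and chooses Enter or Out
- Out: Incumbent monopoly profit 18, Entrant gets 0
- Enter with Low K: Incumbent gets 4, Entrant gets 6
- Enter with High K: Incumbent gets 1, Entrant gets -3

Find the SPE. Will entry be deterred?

SPE: (High, Enter|Low, Out|High); Entry deterred. Incumbent net profit = 9

Work:
After Low K: Entrant enters (6 > 0)
After High K: Entrant stays out (-3 < 0)
Incumbent: Low → 4−1=3, High → 18−9=9
Incumbent chooses High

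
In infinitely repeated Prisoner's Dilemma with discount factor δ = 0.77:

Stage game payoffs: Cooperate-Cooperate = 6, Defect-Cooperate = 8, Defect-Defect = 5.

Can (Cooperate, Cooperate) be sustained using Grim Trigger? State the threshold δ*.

δ* = 0.6667; since δ = 0.77 ≥ 0.6667, cooperation can be sustained

Work:
For Grim Trigger:
Cooperate forever: 6/(1-δ)
Defect then punished: 8 + 5·δ/(1-δ)
Need: 6/(1-δ) ≥ 8 + 5·δ/(1-δ)
Solving: δ ≥ (T-R)/(T-P) = (8-6)/(8-5) = 0.6667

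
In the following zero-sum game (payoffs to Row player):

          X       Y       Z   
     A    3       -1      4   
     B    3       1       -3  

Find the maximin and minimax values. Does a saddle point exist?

Maximin = -1, Minimax = 1, Saddle: False

Work:
Row minimums: [-1, -3] → maximin = -1
Column maximums: [3, 1, 4] → minimax = 1
No saddle point (maximin ≠ minimax). Mixed strategy needed.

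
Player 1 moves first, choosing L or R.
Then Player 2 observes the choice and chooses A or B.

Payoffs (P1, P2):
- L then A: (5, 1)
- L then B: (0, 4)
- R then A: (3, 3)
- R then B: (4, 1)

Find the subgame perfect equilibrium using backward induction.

P1 plays R, P2 plays B after L and A after R; Payoff (3, 3)

Work:
Backward induction:
After L: P2 chooses B → P1 gets 0
After R: P2 chooses A → P1 gets 3
P1 chooses R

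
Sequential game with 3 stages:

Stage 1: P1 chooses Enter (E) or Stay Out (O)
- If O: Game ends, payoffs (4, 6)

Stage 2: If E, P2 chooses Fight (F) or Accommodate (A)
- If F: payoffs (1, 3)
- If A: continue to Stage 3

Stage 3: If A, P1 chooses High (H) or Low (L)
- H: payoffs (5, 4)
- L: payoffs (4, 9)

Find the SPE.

SPE: (E, A, H); Outcome (5, 4)

Work:
Stage 3: P1 chooses H (5 vs 4)
Stage 2: P2: F->3, A->4 (anticipating H). Choose A
Stage 1: P1: O->4, E->5 (anticipating A, H). Choose E
SPE path: E -> A -> H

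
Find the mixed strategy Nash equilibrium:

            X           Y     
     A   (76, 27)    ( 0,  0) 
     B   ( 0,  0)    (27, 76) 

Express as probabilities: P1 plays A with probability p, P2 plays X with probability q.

p = 0.7379, q = 0.2621

Work:
Find probabilities that make opponent indifferent:
P2 chooses q to make P1 indifferent between A and B
P1 chooses p to make P2 indifferent between X and Y
Mixed NE: P1 plays (A: 0.7379, B: 0.2621), P2 plays (X: 0.2621, Y: 0.7379)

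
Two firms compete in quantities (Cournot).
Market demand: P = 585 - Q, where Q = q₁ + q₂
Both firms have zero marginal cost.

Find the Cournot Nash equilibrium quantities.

q₁* = q₂* = 195.0; P* = 195.0

Work:
Profit: π_i = P·q_i = (a - q_i - q_j)·q_i
FOC: ∂π_i/∂q_i = a - 2q_i - q_j = 0
Reaction function: q_i = (585 - q_j)/2
Symmetry: q* = 585/3 = 195.0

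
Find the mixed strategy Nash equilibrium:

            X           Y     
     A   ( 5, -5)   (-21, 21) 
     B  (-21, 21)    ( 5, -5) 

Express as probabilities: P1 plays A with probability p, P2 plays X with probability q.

p = 0.5, q = 0.5

Work:
Find probabilities that make opponent indifferent:
P2 chooses q to make P1 indifferent between A and B
P1 chooses p to make P2 indifferent between X and Y
Mixed NE: P1 plays (A: 0.5, B: 0.5), P2 plays (X: 0.5, Y: 0.5)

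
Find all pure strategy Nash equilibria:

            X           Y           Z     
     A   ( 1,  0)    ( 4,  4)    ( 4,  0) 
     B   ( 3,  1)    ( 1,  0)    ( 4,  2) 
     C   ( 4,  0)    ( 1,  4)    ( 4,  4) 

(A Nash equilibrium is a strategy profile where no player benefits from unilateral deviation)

Nash equilibrium: (A, Y), (B, Z), (C, Z)

Work:
Best responses:
  P1 vs X: payoffs [1, 3, 4] → best response C (payoff 4)
  P1 vs Y: payoffs [4, 1, 1] → best response A (payoff 4)
  P1 vs Z: payoffs [4, 4, 4] → best response A/B/C (payoff 4)
  P2 vs A: payoffs [0, 4, 0] → best response Y (payoff 4)
  P2 vs B: payoffs [1, 0, 2] → best response Z (payoff 2)
  P2 vs C: payoffs [0, 4, 4] → best response Y/Z (payoff 4)
Mutual best responses: (A,Y), (B,Z), (C,Z) → Nash equilibria.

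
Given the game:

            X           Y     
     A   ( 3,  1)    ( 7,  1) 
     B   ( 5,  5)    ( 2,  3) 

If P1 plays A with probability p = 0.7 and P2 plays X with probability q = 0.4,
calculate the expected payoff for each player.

E[P1] = 4.74, E[P2] = 1.84

Work:
E[P1] = p·q·π₁(A,X) + p·(1-q)·π₁(A,Y) + (1-p)·q·π₁(B,X) + (1-p)·(1-q)·π₁(B,Y)
= 0.7·0.4·3 + 0.7·0.6·7 + 0.3·0.4·5 + 0.3·0.6·2
= 4.74

E[P2] = 1.84 (similar calculation)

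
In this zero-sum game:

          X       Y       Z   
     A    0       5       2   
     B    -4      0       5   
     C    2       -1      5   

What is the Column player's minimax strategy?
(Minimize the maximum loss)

Column should play X, value = 2

Work:
Column player minimizes Row's maximum payoff:
Column X: max payoff to Row = 2
Column Y: max payoff to Row = 5
Column Z: max payoff to Row = 5
Minimum is 2, achieved by column X.
Minimax strategy: X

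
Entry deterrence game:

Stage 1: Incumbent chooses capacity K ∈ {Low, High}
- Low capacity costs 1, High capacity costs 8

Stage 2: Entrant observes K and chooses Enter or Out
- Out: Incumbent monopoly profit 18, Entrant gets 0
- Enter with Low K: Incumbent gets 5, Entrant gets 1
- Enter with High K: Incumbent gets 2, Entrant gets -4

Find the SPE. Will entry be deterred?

SPE: (High, Enter|Low, Out|High); Entry deterred. Incumbent net profit = 10

Work:
After Low K: Entrant enters (1 > 0)
After High K: Entrant stays out (-4 < 0)
Incumbent: Low → 5−1=4, High → 18−8=10
Incumbent chooses High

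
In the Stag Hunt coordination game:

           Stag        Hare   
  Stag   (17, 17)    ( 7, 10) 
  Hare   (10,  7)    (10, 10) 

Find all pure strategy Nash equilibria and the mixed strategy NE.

Pure NE: (Stag, Stag) and (Hare, Hare); Mixed NE: p = 0.3, q = 0.3

Work:
Check pure NE:
(Stag, Stag): (17, 17) - no unilateral deviation beneficial
(Hare, Hare): (10, 10) - no unilateral deviation beneficial
Mixed NE: P1 plays Stag with p = 0.3, P2 plays Stag with q = 0.3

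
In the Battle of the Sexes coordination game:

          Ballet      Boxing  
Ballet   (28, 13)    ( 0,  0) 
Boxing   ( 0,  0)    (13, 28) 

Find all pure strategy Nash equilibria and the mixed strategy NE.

Pure NE: (Ballet, Ballet) and (Boxing, Boxing); Mixed NE: p = 0.6829, q = 0.3171

Work:
Check pure NE:
(Ballet, Ballet): (28, 13) - no unilateral deviation beneficial
(Boxing, Boxing): (13, 28) - no unilateral deviation beneficial
Mixed NE: P1 plays Ballet with p = 0.6829, P2 plays Ballet with q = 0.3171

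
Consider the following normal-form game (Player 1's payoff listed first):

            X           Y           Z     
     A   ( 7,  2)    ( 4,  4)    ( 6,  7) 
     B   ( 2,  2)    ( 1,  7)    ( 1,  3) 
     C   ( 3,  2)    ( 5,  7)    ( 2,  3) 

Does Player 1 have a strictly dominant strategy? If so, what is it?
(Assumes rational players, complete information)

No strictly dominant strategy exists for Player 1

Work:
A strategy strictly dominates another if it gives a strictly higher payoff against every opponent action. Compare each pair of P1's strategies column-by-column:
  A vs B: [7 vs 2, 4 vs 1, 6 vs 1] → A strictly dominates B
  A vs C: [7 vs 3, 4 vs 5, 6 vs 2] → A does not strictly dominate C (column Y: 4 ≤ 5)
  B vs A: [2 vs 7, 1 vs 4, 1 vs 6] → B does not strictly dominate A (column X: 2 ≤ 7)
  B vs C: [2 vs 3, 1 vs 5, 1 vs 2] → B does not strictly dominate C (column X: 2 ≤ 3)
  C vs A: [3 vs 7, 5 vs 4, 2 vs 6] → C does not strictly dominate A (column X: 3 ≤ 7)
  C vs B: [3 vs 2, 5 vs 1, 2 vs 1] → C strictly dominates B
No single strategy strictly dominates all others → no strictly dominant strategy.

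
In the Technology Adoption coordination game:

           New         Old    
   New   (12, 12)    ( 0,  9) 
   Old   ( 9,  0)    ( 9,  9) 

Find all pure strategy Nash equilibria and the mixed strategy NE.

Pure NE: (New, New) and (Old, Old); Mixed NE: p = 0.75, q = 0.75

Work:
Check pure NE:
(New, New): (12, 12) - no unilateral deviation beneficial
(Old, Old): (9, 9) - no unilateral deviation beneficial
Mixed NE: P1 plays New with p = 0.75, P2 plays New with q = 0.75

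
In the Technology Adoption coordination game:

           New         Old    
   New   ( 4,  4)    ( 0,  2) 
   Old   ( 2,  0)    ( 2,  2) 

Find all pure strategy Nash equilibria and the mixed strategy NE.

Pure NE: (New, New) and (Old, Old); Mixed NE: p = 0.5, q = 0.5

Work:
Check pure NE:
(New, New): (4, 4) - no unilateral deviation beneficial
(Old, Old): (2, 2) - no unilateral deviation beneficial
Mixed NE: P1 plays New with p = 0.5, P2 plays New with q = 0.5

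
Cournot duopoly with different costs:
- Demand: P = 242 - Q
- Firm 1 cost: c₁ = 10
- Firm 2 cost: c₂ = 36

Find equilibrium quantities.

q₁* = 86.0, q₂* = 60.0

Work:
Reaction: q₁ = (242 - 10 - q₂)/2
Reaction: q₂ = (242 - 36 - q₁)/2
Solve simultaneously:
q₁* = (242 - 2×10 + 36)/3 = 86.0
q₂* = (242 - 2×36 + 10)/3 = 60.0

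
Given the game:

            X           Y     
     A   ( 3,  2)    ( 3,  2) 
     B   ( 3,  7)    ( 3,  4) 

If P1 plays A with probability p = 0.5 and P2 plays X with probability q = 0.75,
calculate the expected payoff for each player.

E[P1] = 3.0, E[P2] = 4.125

Work:
E[P1] = p·q·π₁(A,X) + p·(1-q)·π₁(A,Y) + (1-p)·q·π₁(B,X) + (1-p)·(1-q)·π₁(B,Y)
= 0.5·0.75·3 + 0.5·0.25·3 + 0.5·0.75·3 + 0.5·0.25·3
= 3.0

E[P2] = 4.125 (similar calculation)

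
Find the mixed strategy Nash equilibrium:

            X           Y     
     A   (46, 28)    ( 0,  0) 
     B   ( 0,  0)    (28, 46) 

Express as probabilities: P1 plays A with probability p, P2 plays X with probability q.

p = 0.6216, q = 0.3784

Work:
Find probabilities that make opponent indifferent:
P2 chooses q to make P1 indifferent between A and B
P1 chooses p to make P2 indifferent between X and Y
Mixed NE: P1 plays (A: 0.6216, B: 0.3784), P2 plays (X: 0.3784, Y: 0.6216)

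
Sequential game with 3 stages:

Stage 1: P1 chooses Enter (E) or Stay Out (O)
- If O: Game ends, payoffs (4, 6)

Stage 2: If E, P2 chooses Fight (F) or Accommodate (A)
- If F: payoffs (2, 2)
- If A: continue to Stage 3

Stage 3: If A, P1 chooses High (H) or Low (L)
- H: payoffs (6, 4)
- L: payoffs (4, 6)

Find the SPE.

SPE: (E, A, H); Outcome (6, 4)

Work:
Stage 3: P1 chooses H (6 vs 4)
Stage 2: P2: F->2, A->4 (anticipating H). Choose A
Stage 1: P1: O->4, E->6 (anticipating A, H). Choose E
SPE path: E -> A -> H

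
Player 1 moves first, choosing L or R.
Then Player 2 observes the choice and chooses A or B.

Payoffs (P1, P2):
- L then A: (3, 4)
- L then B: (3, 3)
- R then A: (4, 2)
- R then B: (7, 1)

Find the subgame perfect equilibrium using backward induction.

P1 plays R, P2 plays A after L and A after R; Payoff (4, 2)

Work:
Backward induction:
After L: P2 chooses A → P1 gets 3
After R: P2 chooses A → P1 gets 4
P1 chooses R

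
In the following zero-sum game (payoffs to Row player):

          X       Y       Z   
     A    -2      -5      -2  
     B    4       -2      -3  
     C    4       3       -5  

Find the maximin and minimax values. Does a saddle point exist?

Maximin = -3, Minimax = -2, Saddle: False

Work:
Row minimums: [-5, -3, -5] → maximin = -3
Column maximums: [4, 3, -2] → minimax = -2
No saddle point (maximin ≠ minimax). Mixed strategy needed.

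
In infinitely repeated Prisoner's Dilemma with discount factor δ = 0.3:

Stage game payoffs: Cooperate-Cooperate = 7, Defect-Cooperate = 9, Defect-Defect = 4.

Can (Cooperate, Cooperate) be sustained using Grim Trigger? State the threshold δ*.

δ* = 0.4; since δ = 0.3 < 0.4, cooperation cannot be sustained

Work:
For Grim Trigger:
Cooperate forever: 7/(1-δ)
Defect then punished: 9 + 4·δ/(1-δ)
Need: 7/(1-δ) ≥ 9 + 4·δ/(1-δ)
Solving: δ ≥ (T-R)/(T-P) = (9-7)/(9-4) = 0.4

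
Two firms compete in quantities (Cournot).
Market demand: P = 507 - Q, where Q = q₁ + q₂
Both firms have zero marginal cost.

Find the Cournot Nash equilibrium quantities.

q₁* = q₂* = 169.0; P* = 169.0

Work:
Profit: π_i = P·q_i = (a - q_i - q_j)·q_i
FOC: ∂π_i/∂q_i = a - 2q_i - q_j = 0
Reaction function: q_i = (507 - q_j)/2
Symmetry: q* = 507/3 = 169.0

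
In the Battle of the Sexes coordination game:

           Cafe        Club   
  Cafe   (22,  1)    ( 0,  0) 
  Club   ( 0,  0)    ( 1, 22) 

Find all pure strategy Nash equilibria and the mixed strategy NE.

Pure NE: (Cafe, Cafe) and (Club, Club); Mixed NE: p = 0.9565, q = 0.0435

Work:
Check pure NE:
(Cafe, Cafe): (22, 1) - no unilateral deviation beneficial
(Club, Club): (1, 22) - no unilateral deviation beneficial
Mixed NE: P1 plays Cafe with p = 0.9565, P2 plays Cafe with q = 0.0435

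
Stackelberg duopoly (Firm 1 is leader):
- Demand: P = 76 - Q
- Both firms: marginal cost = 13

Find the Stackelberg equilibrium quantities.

q₁* (leader) = 31.5, q₂* (follower) = 15.75

Work:
Follower's reaction: q₂ = (a - c - q₁)/2
Leader substitutes: π₁ = q₁·(a - q₁ - (a-c-q₁)/2 - c)
FOC: q₁* = (76 - 13)/2 = 31.50
Then: q₂* = (76 - 13 - 31.5)/2 = 15.75
Leader has first-mover advantage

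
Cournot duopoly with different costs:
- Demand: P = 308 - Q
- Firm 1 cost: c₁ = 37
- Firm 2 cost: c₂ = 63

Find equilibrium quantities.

q₁* = 99.0, q₂* = 73.0

Work:
Reaction: q₁ = (308 - 37 - q₂)/2
Reaction: q₂ = (308 - 63 - q₁)/2
Solve simultaneously:
q₁* = (308 - 2×37 + 63)/3 = 99.0
q₂* = (308 - 2×63 + 37)/3 = 73.0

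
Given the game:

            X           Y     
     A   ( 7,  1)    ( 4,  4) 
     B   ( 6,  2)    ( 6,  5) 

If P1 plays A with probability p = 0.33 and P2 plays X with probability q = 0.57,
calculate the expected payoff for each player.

E[P1] = 5.9043, E[P2] = 2.96

Work:
E[P1] = p·q·π₁(A,X) + p·(1-q)·π₁(A,Y) + (1-p)·q·π₁(B,X) + (1-p)·(1-q)·π₁(B,Y)
= 0.33·0.57·7 + 0.33·0.43·4 + 0.67·0.57·6 + 0.67·0.43·6
= 5.9043

E[P2] = 2.96 (similar calculation)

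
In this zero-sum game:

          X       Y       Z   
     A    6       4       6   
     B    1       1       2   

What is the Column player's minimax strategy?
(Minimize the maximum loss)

Column should play Y, value = 4

Work:
Column player minimizes Row's maximum payoff:
Column X: max payoff to Row = 6
Column Y: max payoff to Row = 4
Column Z: max payoff to Row = 6
Minimum is 4, achieved by column Y.
Minimax strategy: Y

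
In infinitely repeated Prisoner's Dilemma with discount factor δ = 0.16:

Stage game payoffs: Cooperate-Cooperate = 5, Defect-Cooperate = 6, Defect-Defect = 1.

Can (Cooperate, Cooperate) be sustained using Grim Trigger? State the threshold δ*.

δ* = 0.2; since δ = 0.16 < 0.2, cooperation cannot be sustained

Work:
For Grim Trigger:
Cooperate forever: 5/(1-δ)
Defect then punished: 6 + 1·δ/(1-δ)
Need: 5/(1-δ) ≥ 6 + 1·δ/(1-δ)
Solving: δ ≥ (T-R)/(T-P) = (6-5)/(6-1) = 0.2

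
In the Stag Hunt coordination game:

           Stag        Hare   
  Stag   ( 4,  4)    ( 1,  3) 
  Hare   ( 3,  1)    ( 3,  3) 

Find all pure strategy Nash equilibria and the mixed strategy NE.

Pure NE: (Stag, Stag) and (Hare, Hare); Mixed NE: p = 0.6667, q = 0.6667

Work:
Check pure NE:
(Stag, Stag): (4, 4) - no unilateral deviation beneficial
(Hare, Hare): (3, 3) - no unilateral deviation beneficial
Mixed NE: P1 plays Stag with p = 0.6667, P2 plays Stag with q = 0.6667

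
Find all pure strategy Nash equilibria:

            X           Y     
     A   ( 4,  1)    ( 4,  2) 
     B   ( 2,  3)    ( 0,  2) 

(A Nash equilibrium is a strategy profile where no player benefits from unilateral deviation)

Nash equilibrium: (A, Y)

Work:
Best responses:
  P1 vs X: payoffs [4, 2] → best response A (payoff 4)
  P1 vs Y: payoffs [4, 0] → best response A (payoff 4)
  P2 vs A: payoffs [1, 2] → best response Y (payoff 2)
  P2 vs B: payoffs [3, 2] → best response X (payoff 3)
Mutual best responses: (A,Y) → Nash equilibria.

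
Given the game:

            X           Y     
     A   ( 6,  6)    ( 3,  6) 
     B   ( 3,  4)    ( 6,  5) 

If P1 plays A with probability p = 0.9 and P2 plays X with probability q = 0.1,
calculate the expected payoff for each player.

E[P1] = 3.54, E[P2] = 5.89

Work:
E[P1] = p·q·π₁(A,X) + p·(1-q)·π₁(A,Y) + (1-p)·q·π₁(B,X) + (1-p)·(1-q)·π₁(B,Y)
= 0.9·0.1·6 + 0.9·0.9·3 + 0.1·0.1·3 + 0.1·0.9·6
= 3.54

E[P2] = 5.89 (similar calculation)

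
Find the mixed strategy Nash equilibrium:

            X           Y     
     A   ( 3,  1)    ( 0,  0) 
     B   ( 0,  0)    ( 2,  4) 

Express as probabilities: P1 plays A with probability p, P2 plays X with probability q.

p = 0.8, q = 0.4

Work:
Find probabilities that make opponent indifferent:
P2 chooses q to make P1 indifferent between A and B
P1 chooses p to make P2 indifferent between X and Y
Mixed NE: P1 plays (A: 0.8, B: 0.2), P2 plays (X: 0.4, Y: 0.6)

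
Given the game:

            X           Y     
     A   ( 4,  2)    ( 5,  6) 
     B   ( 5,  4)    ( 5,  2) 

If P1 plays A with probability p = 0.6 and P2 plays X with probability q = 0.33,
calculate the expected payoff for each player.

E[P1] = 4.802, E[P2] = 3.872

Work:
E[P1] = p·q·π₁(A,X) + p·(1-q)·π₁(A,Y) + (1-p)·q·π₁(B,X) + (1-p)·(1-q)·π₁(B,Y)
= 0.6·0.33·4 + 0.6·0.67·5 + 0.4·0.33·5 + 0.4·0.67·5
= 4.802

E[P2] = 3.872 (similar calculation)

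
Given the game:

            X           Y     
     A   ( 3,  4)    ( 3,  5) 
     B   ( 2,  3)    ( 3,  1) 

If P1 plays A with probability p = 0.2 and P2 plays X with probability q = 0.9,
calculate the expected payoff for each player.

E[P1] = 2.28, E[P2] = 3.06

Work:
E[P1] = p·q·π₁(A,X) + p·(1-q)·π₁(A,Y) + (1-p)·q·π₁(B,X) + (1-p)·(1-q)·π₁(B,Y)
= 0.2·0.9·3 + 0.2·0.1·3 + 0.8·0.9·2 + 0.8·0.1·3
= 2.28

E[P2] = 3.06 (similar calculation)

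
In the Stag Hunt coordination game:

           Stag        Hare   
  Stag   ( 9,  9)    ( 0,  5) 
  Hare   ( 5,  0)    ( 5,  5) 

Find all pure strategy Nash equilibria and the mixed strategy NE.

Pure NE: (Stag, Stag) and (Hare, Hare); Mixed NE: p = 0.5556, q = 0.5556

Work:
Check pure NE:
(Stag, Stag): (9, 9) - no unilateral deviation beneficial
(Hare, Hare): (5, 5) - no unilateral deviation beneficial
Mixed NE: P1 plays Stag with p = 0.5556, P2 plays Stag with q = 0.5556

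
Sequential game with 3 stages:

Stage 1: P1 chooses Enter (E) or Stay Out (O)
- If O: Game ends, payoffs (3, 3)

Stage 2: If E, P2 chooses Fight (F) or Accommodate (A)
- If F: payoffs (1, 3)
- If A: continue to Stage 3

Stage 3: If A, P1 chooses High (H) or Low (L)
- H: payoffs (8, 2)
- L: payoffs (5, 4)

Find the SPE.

SPE: (O, F, H); Outcome (3, 3)

Work:
Stage 3: P1 chooses H (8 vs 5)
Stage 2: P2: F->3, A->2 (anticipating H). Choose F
Stage 1: P1: O->3, E->1 (anticipating F, H). Choose O
SPE path: O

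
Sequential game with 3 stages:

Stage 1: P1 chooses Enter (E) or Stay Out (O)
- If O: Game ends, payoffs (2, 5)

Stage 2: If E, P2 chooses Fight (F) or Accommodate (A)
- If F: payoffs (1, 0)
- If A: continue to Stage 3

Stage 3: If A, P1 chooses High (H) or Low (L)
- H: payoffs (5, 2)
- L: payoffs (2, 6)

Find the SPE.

SPE: (E, A, H); Outcome (5, 2)

Work:
Stage 3: P1 chooses H (5 vs 2)
Stage 2: P2: F->0, A->2 (anticipating H). Choose A
Stage 1: P1: O->2, E->5 (anticipating A, H). Choose E
SPE path: E -> A -> H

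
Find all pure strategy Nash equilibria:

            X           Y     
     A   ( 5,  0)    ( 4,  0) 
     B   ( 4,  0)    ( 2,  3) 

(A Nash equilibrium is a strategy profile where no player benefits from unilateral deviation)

Nash equilibrium: (A, X), (A, Y)

Work:
Best responses:
  P1 vs X: payoffs [5, 4] → best response A (payoff 5)
  P1 vs Y: payoffs [4, 2] → best response A (payoff 4)
  P2 vs A: payoffs [0, 0] → best response X/Y (payoff 0)
  P2 vs B: payoffs [0, 3] → best response Y (payoff 3)
Mutual best responses: (A,X), (A,Y) → Nash equilibria.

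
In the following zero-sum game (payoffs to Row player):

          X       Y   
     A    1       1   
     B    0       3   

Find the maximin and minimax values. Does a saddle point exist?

Maximin = 1, Minimax = 1, Saddle: True

Work:
Row minimums: [1, 0] → maximin = 1
Column maximums: [1, 3] → minimax = 1
Saddle point exists! Game value = 1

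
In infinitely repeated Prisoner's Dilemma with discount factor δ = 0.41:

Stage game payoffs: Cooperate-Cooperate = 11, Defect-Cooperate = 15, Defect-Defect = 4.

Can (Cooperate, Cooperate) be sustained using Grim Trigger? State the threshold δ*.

δ* = 0.3636; since δ = 0.41 ≥ 0.3636, cooperation can be sustained

Work:
For Grim Trigger:
Cooperate forever: 11/(1-δ)
Defect then punished: 15 + 4·δ/(1-δ)
Need: 11/(1-δ) ≥ 15 + 4·δ/(1-δ)
Solving: δ ≥ (T-R)/(T-P) = (15-11)/(15-4) = 0.3636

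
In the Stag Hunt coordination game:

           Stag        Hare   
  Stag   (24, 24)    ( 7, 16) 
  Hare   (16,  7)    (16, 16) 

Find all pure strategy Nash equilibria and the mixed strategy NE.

Pure NE: (Stag, Stag) and (Hare, Hare); Mixed NE: p = 0.5294, q = 0.5294

Work:
Check pure NE:
(Stag, Stag): (24, 24) - no unilateral deviation beneficial
(Hare, Hare): (16, 16) - no unilateral deviation beneficial
Mixed NE: P1 plays Stag with p = 0.5294, P2 plays Stag with q = 0.5294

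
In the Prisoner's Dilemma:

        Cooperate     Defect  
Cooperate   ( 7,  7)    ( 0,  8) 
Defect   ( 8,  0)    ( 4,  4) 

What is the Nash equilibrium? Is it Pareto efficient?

(Defect, Defect) is NE; not Pareto efficient

Work:
Defect dominates Cooperate for both players:
If P2 cooperates: Defect (8) > Cooperate (7)
If P2 defects: Defect (4) > Cooperate (0)
NE: (Defect, Defect) with payoff (4, 4)
But (Cooperate, Cooperate) = (7, 7) Pareto dominates (4, 4)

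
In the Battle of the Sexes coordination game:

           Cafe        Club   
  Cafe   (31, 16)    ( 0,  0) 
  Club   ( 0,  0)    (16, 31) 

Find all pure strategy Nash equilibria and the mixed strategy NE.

Pure NE: (Cafe, Cafe) and (Club, Club); Mixed NE: p = 0.6596, q = 0.3404

Work:
Check pure NE:
(Cafe, Cafe): (31, 16) - no unilateral deviation beneficial
(Club, Club): (16, 31) - no unilateral deviation beneficial
Mixed NE: P1 plays Cafe with p = 0.6596, P2 plays Cafe with q = 0.3404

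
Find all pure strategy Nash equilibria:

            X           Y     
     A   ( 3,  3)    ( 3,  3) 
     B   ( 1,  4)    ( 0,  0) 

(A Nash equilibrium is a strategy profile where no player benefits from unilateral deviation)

Nash equilibrium: (A, X), (A, Y)

Work:
Best responses:
  P1 vs X: payoffs [3, 1] → best response A (payoff 3)
  P1 vs Y: payoffs [3, 0] → best response A (payoff 3)
  P2 vs A: payoffs [3, 3] → best response X/Y (payoff 3)
  P2 vs B: payoffs [4, 0] → best response X (payoff 4)
Mutual best responses: (A,X), (A,Y) → Nash equilibria.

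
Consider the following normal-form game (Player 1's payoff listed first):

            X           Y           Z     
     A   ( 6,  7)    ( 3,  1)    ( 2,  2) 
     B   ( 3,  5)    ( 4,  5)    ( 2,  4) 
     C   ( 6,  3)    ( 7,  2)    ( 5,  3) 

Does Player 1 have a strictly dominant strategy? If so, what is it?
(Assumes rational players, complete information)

No strictly dominant strategy exists for Player 1

Work:
A strategy strictly dominates another if it gives a strictly higher payoff against every opponent action. Compare each pair of P1's strategies column-by-column:
  A vs B: [6 vs 3, 3 vs 4, 2 vs 2] → A does not strictly dominate B (column Y: 3 ≤ 4)
  A vs C: [6 vs 6, 3 vs 7, 2 vs 5] → A does not strictly dominate C (column X: 6 ≤ 6)
  B vs A: [3 vs 6, 4 vs 3, 2 vs 2] → B does not strictly dominate A (column X: 3 ≤ 6)
  B vs C: [3 vs 6, 4 vs 7, 2 vs 5] → B does not strictly dominate C (column X: 3 ≤ 6)
  C vs A: [6 vs 6, 7 vs 3, 5 vs 2] → C does not strictly dominate A (column X: 6 ≤ 6)
  C vs B: [6 vs 3, 7 vs 4, 5 vs 2] → C strictly dominates B
No single strategy strictly dominates all others → no strictly dominant strategy.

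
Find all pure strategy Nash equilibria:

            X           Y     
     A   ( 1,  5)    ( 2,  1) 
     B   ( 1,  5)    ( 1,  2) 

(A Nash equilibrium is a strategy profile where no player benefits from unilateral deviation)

Nash equilibrium: (A, X), (B, X)

Work:
Best responses:
  P1 vs X: payoffs [1, 1] → best response A/B (payoff 1)
  P1 vs Y: payoffs [2, 1] → best response A (payoff 2)
  P2 vs A: payoffs [5, 1] → best response X (payoff 5)
  P2 vs B: payoffs [5, 2] → best response X (payoff 5)
Mutual best responses: (A,X), (B,X) → Nash equilibria.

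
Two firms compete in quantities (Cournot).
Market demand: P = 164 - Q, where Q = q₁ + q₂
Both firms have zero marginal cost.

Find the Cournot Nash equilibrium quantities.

q₁* = q₂* = 54.67; P* = 54.67

Work:
Profit: π_i = P·q_i = (a - q_i - q_j)·q_i
FOC: ∂π_i/∂q_i = a - 2q_i - q_j = 0
Reaction function: q_i = (164 - q_j)/2
Symmetry: q* = 164/3 = 54.67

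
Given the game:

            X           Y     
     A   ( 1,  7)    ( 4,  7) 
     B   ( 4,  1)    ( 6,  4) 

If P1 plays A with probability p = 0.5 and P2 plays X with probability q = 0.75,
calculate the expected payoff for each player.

E[P1] = 3.125, E[P2] = 4.375

Work:
E[P1] = p·q·π₁(A,X) + p·(1-q)·π₁(A,Y) + (1-p)·q·π₁(B,X) + (1-p)·(1-q)·π₁(B,Y)
= 0.5·0.75·1 + 0.5·0.25·4 + 0.5·0.75·4 + 0.5·0.25·6
= 3.125

E[P2] = 4.375 (similar calculation)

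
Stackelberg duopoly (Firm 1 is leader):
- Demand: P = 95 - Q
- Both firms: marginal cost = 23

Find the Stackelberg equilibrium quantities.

q₁* (leader) = 36.0, q₂* (follower) = 18.0

Work:
Follower's reaction: q₂ = (a - c - q₁)/2
Leader substitutes: π₁ = q₁·(a - q₁ - (a-c-q₁)/2 - c)
FOC: q₁* = (95 - 23)/2 = 36.00
Then: q₂* = (95 - 23 - 36.0)/2 = 18.00
Leader has first-mover advantage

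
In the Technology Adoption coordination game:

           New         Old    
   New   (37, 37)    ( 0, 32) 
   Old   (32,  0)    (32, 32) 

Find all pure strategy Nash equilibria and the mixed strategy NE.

Pure NE: (New, New) and (Old, Old); Mixed NE: p = 0.8649, q = 0.8649

Work:
Check pure NE:
(New, New): (37, 37) - no unilateral deviation beneficial
(Old, Old): (32, 32) - no unilateral deviation beneficial
Mixed NE: P1 plays New with p = 0.8649, P2 plays New with q = 0.8649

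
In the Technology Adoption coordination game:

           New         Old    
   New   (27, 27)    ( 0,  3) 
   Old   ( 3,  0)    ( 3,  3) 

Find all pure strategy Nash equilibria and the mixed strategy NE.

Pure NE: (New, New) and (Old, Old); Mixed NE: p = 0.1111, q = 0.1111

Work:
Check pure NE:
(New, New): (27, 27) - no unilateral deviation beneficial
(Old, Old): (3, 3) - no unilateral deviation beneficial
Mixed NE: P1 plays New with p = 0.1111, P2 plays New with q = 0.1111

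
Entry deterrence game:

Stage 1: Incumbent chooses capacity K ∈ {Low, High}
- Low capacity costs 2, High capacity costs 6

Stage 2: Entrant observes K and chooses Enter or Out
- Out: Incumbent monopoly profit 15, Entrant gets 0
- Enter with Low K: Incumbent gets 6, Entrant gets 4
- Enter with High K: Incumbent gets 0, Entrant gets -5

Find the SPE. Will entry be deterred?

SPE: (High, Enter|Low, Out|High); Entry deterred. Incumbent net profit = 9

Work:
After Low K: Entrant enters (4 > 0)
After High K: Entrant stays out (-5 < 0)
Incumbent: Low → 6−2=4, High → 15−6=9
Incumbent chooses High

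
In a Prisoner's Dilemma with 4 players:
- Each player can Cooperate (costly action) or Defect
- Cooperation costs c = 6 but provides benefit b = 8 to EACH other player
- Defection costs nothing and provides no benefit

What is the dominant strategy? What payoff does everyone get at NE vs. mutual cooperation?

Dominant: Defect; NE payoff = 0; Coop payoff = 18

Work:
Defect dominates (saves cost c = 6, benefit to others is external)
NE: All defect → everyone gets 0
If all cooperate: each receives (3)×8 - 6 = 18
Social dilemma: 18 > 0 but NE gives 0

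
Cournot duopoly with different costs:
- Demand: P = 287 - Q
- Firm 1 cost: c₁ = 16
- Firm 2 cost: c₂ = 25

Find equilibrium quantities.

q₁* = 93.33, q₂* = 84.33

Work:
Reaction: q₁ = (287 - 16 - q₂)/2
Reaction: q₂ = (287 - 25 - q₁)/2
Solve simultaneously:
q₁* = (287 - 2×16 + 25)/3 = 93.33
q₂* = (287 - 2×25 + 16)/3 = 84.33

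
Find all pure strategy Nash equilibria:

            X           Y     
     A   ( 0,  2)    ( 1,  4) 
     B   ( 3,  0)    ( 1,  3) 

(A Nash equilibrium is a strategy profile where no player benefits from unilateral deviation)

Nash equilibrium: (A, Y), (B, Y)

Work:
Best responses:
  P1 vs X: payoffs [0, 3] → best response B (payoff 3)
  P1 vs Y: payoffs [1, 1] → best response A/B (payoff 1)
  P2 vs A: payoffs [2, 4] → best response Y (payoff 4)
  P2 vs B: payoffs [0, 3] → best response Y (payoff 3)
Mutual best responses: (A,Y), (B,Y) → Nash equilibria.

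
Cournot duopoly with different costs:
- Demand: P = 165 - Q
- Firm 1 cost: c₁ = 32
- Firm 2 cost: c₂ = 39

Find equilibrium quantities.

q₁* = 46.67, q₂* = 39.67

Work:
Reaction: q₁ = (165 - 32 - q₂)/2
Reaction: q₂ = (165 - 39 - q₁)/2
Solve simultaneously:
q₁* = (165 - 2×32 + 39)/3 = 46.67
q₂* = (165 - 2×39 + 32)/3 = 39.67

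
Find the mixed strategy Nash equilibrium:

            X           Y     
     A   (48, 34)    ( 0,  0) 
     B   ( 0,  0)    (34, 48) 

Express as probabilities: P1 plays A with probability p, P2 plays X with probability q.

p = 0.5854, q = 0.4146

Work:
Find probabilities that make opponent indifferent:
P2 chooses q to make P1 indifferent between A and B
P1 chooses p to make P2 indifferent between X and Y
Mixed NE: P1 plays (A: 0.5854, B: 0.4146), P2 plays (X: 0.4146, Y: 0.5854)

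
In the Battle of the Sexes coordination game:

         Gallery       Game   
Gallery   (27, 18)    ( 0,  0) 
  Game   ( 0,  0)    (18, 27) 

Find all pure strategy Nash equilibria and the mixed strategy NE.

Pure NE: (Gallery, Gallery) and (Game, Game); Mixed NE: p = 0.6, q = 0.4

Work:
Check pure NE:
(Gallery, Gallery): (27, 18) - no unilateral deviation beneficial
(Game, Game): (18, 27) - no unilateral deviation beneficial
Mixed NE: P1 plays Gallery with p = 0.6, P2 plays Gallery with q = 0.4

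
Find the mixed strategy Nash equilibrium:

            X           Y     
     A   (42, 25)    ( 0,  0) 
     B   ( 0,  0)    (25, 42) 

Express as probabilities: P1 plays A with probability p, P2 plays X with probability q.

p = 0.6269, q = 0.3731

Work:
Find probabilities that make opponent indifferent:
P2 chooses q to make P1 indifferent between A and B
P1 chooses p to make P2 indifferent between X and Y
Mixed NE: P1 plays (A: 0.6269, B: 0.3731), P2 plays (X: 0.3731, Y: 0.6269)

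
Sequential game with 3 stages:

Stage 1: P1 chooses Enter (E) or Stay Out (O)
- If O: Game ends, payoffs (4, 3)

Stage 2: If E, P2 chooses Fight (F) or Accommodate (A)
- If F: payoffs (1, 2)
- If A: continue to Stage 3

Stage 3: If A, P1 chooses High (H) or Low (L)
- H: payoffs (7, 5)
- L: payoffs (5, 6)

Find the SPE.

SPE: (E, A, H); Outcome (7, 5)

Work:
Stage 3: P1 chooses H (7 vs 5)
Stage 2: P2: F->2, A->5 (anticipating H). Choose A
Stage 1: P1: O->4, E->7 (anticipating A, H). Choose E
SPE path: E -> A -> H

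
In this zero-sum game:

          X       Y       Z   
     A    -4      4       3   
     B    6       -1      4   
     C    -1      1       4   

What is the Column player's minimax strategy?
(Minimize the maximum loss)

Column should play Y or Z (all achieve the minimum), value = 4

Work:
Column player minimizes Row's maximum payoff:
Column X: max payoff to Row = 6
Column Y: max payoff to Row = 4
Column Z: max payoff to Row = 4
Minimum is 4, achieved by columns Y, Z (tied).
Each of Y or Z is a minimax strategy.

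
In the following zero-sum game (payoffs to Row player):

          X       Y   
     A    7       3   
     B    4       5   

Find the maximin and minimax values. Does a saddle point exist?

Maximin = 4, Minimax = 5, Saddle: False

Work:
Row minimums: [3, 4] → maximin = 4
Column maximums: [7, 5] → minimax = 5
No saddle point (maximin ≠ minimax). Mixed strategy needed.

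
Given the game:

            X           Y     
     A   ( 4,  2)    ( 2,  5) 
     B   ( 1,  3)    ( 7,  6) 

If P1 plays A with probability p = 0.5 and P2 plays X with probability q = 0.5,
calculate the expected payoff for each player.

E[P1] = 3.5, E[P2] = 4.0

Work:
E[P1] = p·q·π₁(A,X) + p·(1-q)·π₁(A,Y) + (1-p)·q·π₁(B,X) + (1-p)·(1-q)·π₁(B,Y)
= 0.5·0.5·4 + 0.5·0.5·2 + 0.5·0.5·1 + 0.5·0.5·7
= 3.5

E[P2] = 4.0 (similar calculation)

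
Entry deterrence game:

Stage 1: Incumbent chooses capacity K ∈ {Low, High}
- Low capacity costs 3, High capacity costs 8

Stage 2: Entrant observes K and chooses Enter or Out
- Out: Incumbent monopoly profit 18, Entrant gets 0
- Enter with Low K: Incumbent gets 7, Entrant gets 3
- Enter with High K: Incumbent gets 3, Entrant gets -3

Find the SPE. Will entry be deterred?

SPE: (High, Enter|Low, Out|High); Entry deterred. Incumbent net profit = 10

Work:
After Low K: Entrant enters (3 > 0)
After High K: Entrant stays out (-3 < 0)
Incumbent: Low → 7−3=4, High → 18−8=10
Incumbent chooses High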